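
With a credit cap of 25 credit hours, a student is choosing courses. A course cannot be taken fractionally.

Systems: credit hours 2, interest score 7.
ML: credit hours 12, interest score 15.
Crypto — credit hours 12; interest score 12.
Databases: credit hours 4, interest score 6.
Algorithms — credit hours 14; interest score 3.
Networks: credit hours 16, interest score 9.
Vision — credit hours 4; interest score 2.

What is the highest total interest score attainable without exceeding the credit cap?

30

Take Systems, ML, Databases, and Vision: credit hours 2 + 12 + 4 + 4 = 22 ≤ 25, interest score 7 + 15 + 6 + 2 = 30.
No other feasible combination does better.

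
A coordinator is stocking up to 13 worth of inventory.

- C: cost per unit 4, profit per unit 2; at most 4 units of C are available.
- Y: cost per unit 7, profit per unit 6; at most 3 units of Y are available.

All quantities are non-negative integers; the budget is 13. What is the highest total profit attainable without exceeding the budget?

8

This is a bounded integer knapsack.
Take 1×C and 1×Y: cost 11 ≤ 13, profit 1·2 + 1·6 = 8.
No other integer combination yields more.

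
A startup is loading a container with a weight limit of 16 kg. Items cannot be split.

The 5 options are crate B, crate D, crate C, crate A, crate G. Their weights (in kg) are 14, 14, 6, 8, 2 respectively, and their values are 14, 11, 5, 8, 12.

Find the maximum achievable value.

26

crate B + crate G: weight 14 + 2 = 16 ≤ 16, value 14 + 12 = 26.
crate C + crate A + crate G: weight 6 + 8 + 2 = 16 ≤ 16, value 5 + 8 + 12 = 25.
Best is crate B and crate G with total value 26.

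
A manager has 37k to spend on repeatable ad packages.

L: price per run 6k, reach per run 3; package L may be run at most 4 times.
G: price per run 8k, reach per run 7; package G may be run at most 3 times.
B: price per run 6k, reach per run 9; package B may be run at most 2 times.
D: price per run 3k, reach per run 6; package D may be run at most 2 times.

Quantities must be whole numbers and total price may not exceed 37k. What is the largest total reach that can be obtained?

44

Take 2×G, 2×B, and 2×D: price 34 ≤ 37, reach 2·7 + 2·9 + 2·6 = 44.
D has the best ratio (6/3) and is taken to its limit of 2; remaining capacity is filled optimally with the others.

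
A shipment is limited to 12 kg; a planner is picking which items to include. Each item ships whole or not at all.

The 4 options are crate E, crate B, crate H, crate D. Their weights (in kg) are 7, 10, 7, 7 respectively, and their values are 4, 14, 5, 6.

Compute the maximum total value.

14

Allowing fractional choices, the relaxed optimum would be about 15.7, but items are indivisible.
crate H: weight 7 ≤ 12, value 5.
crate D: weight 7 ≤ 12, value 6.
crate B: weight 10 ≤ 12, value 14.
Best is crate B with total value 14.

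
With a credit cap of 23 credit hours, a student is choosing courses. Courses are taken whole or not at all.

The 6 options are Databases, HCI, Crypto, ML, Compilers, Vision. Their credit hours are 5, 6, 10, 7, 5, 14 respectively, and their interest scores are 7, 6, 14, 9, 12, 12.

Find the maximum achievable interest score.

35

Allowing fractional choices, the relaxed optimum would be about 36.9, but courses are indivisible.
Crypto + ML + Compilers: credit hours 10 + 7 + 5 = 22 ≤ 23, interest score 14 + 9 + 12 = 35.
Databases + HCI + ML + Compilers: credit hours 5 + 6 + 7 + 5 = 23 ≤ 23, interest score 7 + 6 + 9 + 12 = 34.
Best is Crypto, ML, and Compilers with total interest score 35.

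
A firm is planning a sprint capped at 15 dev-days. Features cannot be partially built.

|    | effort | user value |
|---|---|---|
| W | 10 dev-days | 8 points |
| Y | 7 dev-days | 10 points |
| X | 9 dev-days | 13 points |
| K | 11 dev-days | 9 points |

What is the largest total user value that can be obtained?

13

Allowing fractional choices, the relaxed optimum would be about 21.6, but features are indivisible.
Y: effort 7 ≤ 15, user value 10.
X: effort 9 ≤ 15, user value 13.
Best is X with total user value 13.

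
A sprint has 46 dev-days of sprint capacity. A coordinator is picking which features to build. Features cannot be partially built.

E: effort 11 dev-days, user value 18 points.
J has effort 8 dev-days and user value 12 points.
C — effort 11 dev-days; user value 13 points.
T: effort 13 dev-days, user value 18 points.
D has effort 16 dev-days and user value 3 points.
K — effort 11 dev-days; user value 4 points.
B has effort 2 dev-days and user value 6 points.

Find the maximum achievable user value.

67

This is a 0-1 knapsack instance.
Allowing fractional choices, the relaxed optimum would be about 67.4, but features are indivisible.
E + J + C + T: effort 11 + 8 + 11 + 13 = 43 ≤ 46, user value 18 + 12 + 13 + 18 = 61.
E + J + T + K + B: effort 11 + 8 + 13 + 11 + 2 = 45 ≤ 46, user value 18 + 12 + 18 + 4 + 6 = 58.
E + J + C + T + B: effort 11 + 8 + 11 + 13 + 2 = 45 ≤ 46, user value 18 + 12 + 13 + 18 + 6 = 67.
Best is E, J, C, T, and B with total user value 67.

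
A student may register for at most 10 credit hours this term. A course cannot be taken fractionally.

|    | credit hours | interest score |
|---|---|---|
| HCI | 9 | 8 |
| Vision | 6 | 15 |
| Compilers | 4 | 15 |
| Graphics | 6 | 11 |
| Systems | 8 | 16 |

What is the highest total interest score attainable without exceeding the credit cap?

Take Vision and Compilers: credit hours 6 + 4 = 10 ≤ 10, interest score 15 + 15 = 30.
No other feasible combination does better.

30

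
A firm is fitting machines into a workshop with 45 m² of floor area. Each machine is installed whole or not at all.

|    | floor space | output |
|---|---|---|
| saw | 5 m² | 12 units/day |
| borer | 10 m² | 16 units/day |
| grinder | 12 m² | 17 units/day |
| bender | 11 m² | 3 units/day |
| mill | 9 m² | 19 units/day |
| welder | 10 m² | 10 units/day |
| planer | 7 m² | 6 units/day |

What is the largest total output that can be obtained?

70

saw + borer + grinder + mill + planer: floor space 5 + 10 + 12 + 9 + 7 = 43 ≤ 45, output 12 + 16 + 17 + 19 + 6 = 70.
saw + borer + grinder + mill: floor space 5 + 10 + 12 + 9 = 36 ≤ 45, output 12 + 16 + 17 + 19 = 64.
Best is saw, borer, grinder, mill, and planer with total output 70.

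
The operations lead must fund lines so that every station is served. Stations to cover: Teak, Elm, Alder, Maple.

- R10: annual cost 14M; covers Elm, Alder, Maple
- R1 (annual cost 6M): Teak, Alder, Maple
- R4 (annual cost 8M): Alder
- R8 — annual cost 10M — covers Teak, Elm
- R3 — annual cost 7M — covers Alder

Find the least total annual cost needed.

Choose R1 and R8: together they cover Teak, Elm, Alder, Maple — every station.
Total annual cost: 6 + 10 = 16.
No cover costs less than 16.

16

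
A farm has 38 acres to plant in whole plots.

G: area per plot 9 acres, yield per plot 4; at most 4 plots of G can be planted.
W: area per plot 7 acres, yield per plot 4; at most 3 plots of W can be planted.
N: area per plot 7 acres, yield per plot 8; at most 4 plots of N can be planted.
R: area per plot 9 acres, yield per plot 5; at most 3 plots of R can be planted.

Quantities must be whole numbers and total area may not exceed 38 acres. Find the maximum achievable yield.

Take 4×N and 1×R: area 37 ≤ 38, yield 4·8 + 1·5 = 37.
N has the best ratio (8/7) and is taken to its limit of 4; remaining capacity is filled optimally with the others.

37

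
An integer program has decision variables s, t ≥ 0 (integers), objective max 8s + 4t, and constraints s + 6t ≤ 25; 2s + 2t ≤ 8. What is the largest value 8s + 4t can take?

32

(s,t)=(4,0) is feasible, giving 32.
(s,t)=(3,1) is feasible, giving 28.
No feasible integer point exceeds 32.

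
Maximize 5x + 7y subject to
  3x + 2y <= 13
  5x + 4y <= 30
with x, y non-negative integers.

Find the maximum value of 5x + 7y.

(x,y)=(0,6): 3·0+2·6=12≤13, 5·0+4·6=24≤30, objective 42.
(x,y)=(1,5): 3·1+2·5=13≤13, 5·1+4·5=25≤30, objective 40.
Maximum is 42 at (x,y)=(0,6).

42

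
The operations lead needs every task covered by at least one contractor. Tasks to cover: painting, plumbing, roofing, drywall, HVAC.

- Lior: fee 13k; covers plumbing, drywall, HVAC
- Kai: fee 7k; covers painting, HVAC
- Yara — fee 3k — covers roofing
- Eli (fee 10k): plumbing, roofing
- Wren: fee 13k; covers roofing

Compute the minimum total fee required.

23

Choose Lior, Kai, and Yara: together they cover painting, plumbing, roofing, drywall, HVAC — every task.
Total fee: 13 + 7 + 3 = 23.
No cover costs less than 23.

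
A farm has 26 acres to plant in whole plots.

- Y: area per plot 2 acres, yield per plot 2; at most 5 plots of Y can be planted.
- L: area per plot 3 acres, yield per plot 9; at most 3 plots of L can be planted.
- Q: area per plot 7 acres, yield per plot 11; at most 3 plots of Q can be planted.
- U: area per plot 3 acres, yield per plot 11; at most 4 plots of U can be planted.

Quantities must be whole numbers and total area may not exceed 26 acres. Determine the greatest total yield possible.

2×L, 1×Q, and 4×U: area 25 ≤ 26, yield 2·9 + 1·11 + 4·11 = 73.
2×Y, 3×L, and 4×U: area 25 ≤ 26, yield 2·2 + 3·9 + 4·11 = 75.
Best is 75.

75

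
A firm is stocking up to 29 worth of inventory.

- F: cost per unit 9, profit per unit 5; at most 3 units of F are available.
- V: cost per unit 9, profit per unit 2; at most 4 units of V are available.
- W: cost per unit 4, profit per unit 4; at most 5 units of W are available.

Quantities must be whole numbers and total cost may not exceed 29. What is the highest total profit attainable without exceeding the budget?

This is a bounded integer knapsack.
W has the best ratio (4/4); taking only W gives at most 5×4 = 20 (stopped by the supply cap of 5).
Mixing does better — 1×F and 5×W: cost 29 ≤ 29, profit 1·5 + 5·4 = 25.

25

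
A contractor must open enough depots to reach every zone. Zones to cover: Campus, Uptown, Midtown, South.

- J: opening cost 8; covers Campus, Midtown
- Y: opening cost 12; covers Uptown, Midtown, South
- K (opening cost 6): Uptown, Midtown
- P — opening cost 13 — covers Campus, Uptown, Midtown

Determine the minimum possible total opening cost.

The greedy cost-per-new-zone heuristic would pick K, J, and Y for 26, but a cheaper cover exists.
Choose J and Y: together they cover Campus, Uptown, Midtown, South — every zone.
Total opening cost: 8 + 12 = 20.
No cover costs less than 20.

20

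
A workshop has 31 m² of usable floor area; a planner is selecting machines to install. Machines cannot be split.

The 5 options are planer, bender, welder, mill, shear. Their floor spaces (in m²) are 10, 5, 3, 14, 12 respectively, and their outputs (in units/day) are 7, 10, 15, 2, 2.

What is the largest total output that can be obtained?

Allowing fractional choices, the relaxed optimum would be about 34.1, but machines are indivisible.
bender + welder + shear: floor space 5 + 3 + 12 = 20 ≤ 31, output 10 + 15 + 2 = 27.
planer + bender + welder: floor space 10 + 5 + 3 = 18 ≤ 31, output 7 + 10 + 15 = 32.
planer + bender + welder + shear: floor space 10 + 5 + 3 + 12 = 30 ≤ 31, output 7 + 10 + 15 + 2 = 34.
Best is planer, bender, welder, and shear with total output 34.

34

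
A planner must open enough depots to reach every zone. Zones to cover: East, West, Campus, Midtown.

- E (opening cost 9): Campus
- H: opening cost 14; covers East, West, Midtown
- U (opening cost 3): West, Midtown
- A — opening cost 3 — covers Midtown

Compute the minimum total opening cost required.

23

Choose E and H: together they cover East, West, Campus, Midtown — every zone.
Total opening cost: 9 + 14 = 23.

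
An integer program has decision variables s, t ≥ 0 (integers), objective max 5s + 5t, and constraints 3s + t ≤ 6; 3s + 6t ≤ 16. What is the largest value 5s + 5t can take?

(s,t)=(1,2) is feasible, giving 15.
(s,t)=(0,2) is feasible, giving 10.
(s,t)=(1,1) is feasible, giving 10.
Maximum is 15 at (s,t)=(1,2).

15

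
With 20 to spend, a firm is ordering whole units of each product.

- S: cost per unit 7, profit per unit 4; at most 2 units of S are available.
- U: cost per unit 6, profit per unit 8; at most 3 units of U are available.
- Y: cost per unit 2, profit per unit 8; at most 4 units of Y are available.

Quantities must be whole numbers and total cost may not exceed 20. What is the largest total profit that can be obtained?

48

Y has the best ratio (8/2); taking only Y gives at most 4×8 = 32 (stopped by the supply cap of 4).
Mixing does better — 2×U and 4×Y: cost 20 ≤ 20, profit 2·8 + 4·8 = 48.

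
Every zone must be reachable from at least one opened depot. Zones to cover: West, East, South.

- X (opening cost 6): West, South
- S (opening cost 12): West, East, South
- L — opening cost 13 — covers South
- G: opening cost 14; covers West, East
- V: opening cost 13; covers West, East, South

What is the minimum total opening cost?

The greedy cost-per-new-zone heuristic would pick X and S for 18, but a cheaper cover exists.
S alone covers West, East, South — every zone.
Total opening cost: 12.
No cover costs less than 12.

12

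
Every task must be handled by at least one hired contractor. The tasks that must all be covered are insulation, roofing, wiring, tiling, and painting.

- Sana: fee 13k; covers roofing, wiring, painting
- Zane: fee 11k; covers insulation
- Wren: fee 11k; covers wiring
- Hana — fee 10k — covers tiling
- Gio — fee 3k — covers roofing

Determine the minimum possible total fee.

The greedy cost-per-new-task heuristic would pick Gio, Sana, Hana, and Zane for 37, but a cheaper cover exists.
Choose Sana, Zane, and Hana: together they cover insulation, roofing, wiring, tiling, painting — every task.
Total fee: 13 + 11 + 10 = 34.
No cover costs less than 34.

34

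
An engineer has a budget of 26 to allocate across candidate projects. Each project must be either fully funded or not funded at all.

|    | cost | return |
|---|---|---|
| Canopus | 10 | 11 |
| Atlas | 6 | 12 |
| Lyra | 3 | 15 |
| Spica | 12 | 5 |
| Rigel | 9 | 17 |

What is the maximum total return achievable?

44

This is an integer program with binary decision variables.
Take Atlas, Lyra, and Rigel: cost 6 + 3 + 9 = 18 ≤ 26, return 12 + 15 + 17 = 44.
No other feasible combination does better.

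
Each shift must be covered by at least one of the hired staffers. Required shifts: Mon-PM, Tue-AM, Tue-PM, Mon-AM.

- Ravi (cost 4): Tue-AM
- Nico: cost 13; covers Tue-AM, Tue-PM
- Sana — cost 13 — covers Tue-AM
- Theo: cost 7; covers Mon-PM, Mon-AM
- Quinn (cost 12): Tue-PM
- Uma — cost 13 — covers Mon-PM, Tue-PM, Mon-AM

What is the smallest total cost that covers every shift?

17

This is an integer covering problem.
The greedy cost-per-new-shift heuristic would pick Theo, Ravi, and Quinn for 23, but a cheaper cover exists.
Choose Ravi and Uma: together they cover Mon-PM, Tue-AM, Tue-PM, Mon-AM — every shift.
Total cost: 4 + 13 = 17.
No cover costs less than 17.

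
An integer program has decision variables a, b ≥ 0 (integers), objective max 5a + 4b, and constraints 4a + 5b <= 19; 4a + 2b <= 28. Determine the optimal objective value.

(a,b)=(4,0): 4·4+5·0=16≤19, 4·4+2·0=16≤28, objective 20.
(a,b)=(3,1): 4·3+5·1=17≤19, 4·3+2·1=14≤28, objective 19.
(a,b)=(3,0): 4·3+5·0=12≤19, 4·3+2·0=12≤28, objective 15.
No feasible integer point exceeds 20.

20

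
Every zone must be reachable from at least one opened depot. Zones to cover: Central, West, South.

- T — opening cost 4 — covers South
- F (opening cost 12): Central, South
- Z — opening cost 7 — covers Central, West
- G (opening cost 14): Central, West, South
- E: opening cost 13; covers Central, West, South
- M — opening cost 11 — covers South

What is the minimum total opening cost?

This is an integer covering problem.
Choose T and Z: together they cover Central, West, South — every zone.
Total opening cost: 4 + 7 = 11.
No cover costs less than 11.

11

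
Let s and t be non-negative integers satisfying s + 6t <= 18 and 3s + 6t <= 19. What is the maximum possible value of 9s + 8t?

Relaxing integrality, the LP optimum is 57.00 at (s,t) = (6.33, 0), which is not an integer point.
(s,t)=(6,0): 1·6+6·0=6≤18, 3·6+6·0=18≤19, objective 54.
(s,t)=(5,0): 1·5+6·0=5≤18, 3·5+6·0=15≤19, objective 45.
Maximum is 54 at (s,t)=(6,0).

54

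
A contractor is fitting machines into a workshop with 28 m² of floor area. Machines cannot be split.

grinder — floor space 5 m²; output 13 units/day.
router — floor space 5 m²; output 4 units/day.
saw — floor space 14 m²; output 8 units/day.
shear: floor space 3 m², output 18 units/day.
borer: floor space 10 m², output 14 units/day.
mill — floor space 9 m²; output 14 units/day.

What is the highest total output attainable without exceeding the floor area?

59

Allowing fractional choices, the relaxed optimum would be about 59.8, but machines are indivisible.
grinder + shear + borer + mill: floor space 5 + 3 + 10 + 9 = 27 ≤ 28, output 13 + 18 + 14 + 14 = 59.
router + shear + borer + mill: floor space 5 + 3 + 10 + 9 = 27 ≤ 28, output 4 + 18 + 14 + 14 = 50.
Best is grinder, shear, borer, and mill with total output 59.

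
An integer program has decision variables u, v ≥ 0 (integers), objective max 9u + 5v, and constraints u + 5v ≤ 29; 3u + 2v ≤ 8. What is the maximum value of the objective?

23

The continuous relaxation peaks at (2.67, 0) with value 24.00; rounding to a feasible lattice point costs some objective.
(u,v)=(2,1): 1·2+5·1=7≤29, 3·2+2·1=8≤8, objective 23.
(u,v)=(1,2): 1·1+5·2=11≤29, 3·1+2·2=7≤8, objective 19.
(u,v)=(2,0): 1·2+5·0=2≤29, 3·2+2·0=6≤8, objective 18.
The best lattice point is (2,1), giving 23.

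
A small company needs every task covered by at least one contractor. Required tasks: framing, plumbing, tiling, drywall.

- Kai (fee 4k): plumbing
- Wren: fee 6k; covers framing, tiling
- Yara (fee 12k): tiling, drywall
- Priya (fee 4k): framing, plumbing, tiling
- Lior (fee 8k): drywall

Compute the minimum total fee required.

Choose Priya and Lior: together they cover framing, plumbing, tiling, drywall — every task.
Total fee: 4 + 8 = 12.

12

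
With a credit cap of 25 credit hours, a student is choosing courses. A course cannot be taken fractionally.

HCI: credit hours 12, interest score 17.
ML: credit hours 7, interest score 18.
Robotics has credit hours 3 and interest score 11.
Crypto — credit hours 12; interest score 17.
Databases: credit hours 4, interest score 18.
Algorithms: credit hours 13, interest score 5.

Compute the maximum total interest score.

Take HCI, ML, and Databases: credit hours 12 + 7 + 4 = 23 ≤ 25, interest score 17 + 18 + 18 = 53.
No feasible combination exceeds this.

53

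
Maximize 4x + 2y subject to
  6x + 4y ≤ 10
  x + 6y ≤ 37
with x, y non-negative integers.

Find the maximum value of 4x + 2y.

(x,y)=(1,1): 6·1+4·1=10≤10, 1·1+6·1=7≤37, objective 6.
(x,y)=(0,2): 6·0+4·2=8≤10, 1·0+6·2=12≤37, objective 4.
(x,y)=(1,0): 6·1+4·0=6≤10, 1·1+6·0=1≤37, objective 4.
No feasible integer point exceeds 6.

6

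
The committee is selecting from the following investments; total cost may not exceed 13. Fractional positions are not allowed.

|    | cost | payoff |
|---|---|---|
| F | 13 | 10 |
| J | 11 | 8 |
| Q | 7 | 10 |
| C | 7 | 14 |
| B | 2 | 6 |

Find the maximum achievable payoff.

20

This is a 0-1 knapsack instance.
Allowing fractional choices, the relaxed optimum would be about 25.7, but investments are indivisible.
C + B: cost 7 + 2 = 9 ≤ 13, payoff 14 + 6 = 20.
Q + B: cost 7 + 2 = 9 ≤ 13, payoff 10 + 6 = 16.
Best is C and B with total payoff 20.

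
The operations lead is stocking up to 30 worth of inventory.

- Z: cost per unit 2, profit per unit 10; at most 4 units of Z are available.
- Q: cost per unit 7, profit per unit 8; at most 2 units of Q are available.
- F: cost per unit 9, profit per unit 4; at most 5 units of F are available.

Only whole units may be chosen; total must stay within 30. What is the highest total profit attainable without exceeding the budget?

Take 4×Z and 2×Q: cost 22 ≤ 30, profit 4·10 + 2·8 = 56.
Z has the best ratio (10/2) and is taken to its limit of 4; remaining capacity is filled optimally with the others.

56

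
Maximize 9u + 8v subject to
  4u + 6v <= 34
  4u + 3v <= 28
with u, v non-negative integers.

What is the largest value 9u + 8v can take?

(u,v)=(7,0): 4·7+6·0=28≤34, 4·7+3·0=28≤28, objective 63.
(u,v)=(6,1): 4·6+6·1=30≤34, 4·6+3·1=27≤28, objective 62.
(u,v)=(5,2): 4·5+6·2=32≤34, 4·5+3·2=26≤28, objective 61.
No feasible integer point exceeds 63.

63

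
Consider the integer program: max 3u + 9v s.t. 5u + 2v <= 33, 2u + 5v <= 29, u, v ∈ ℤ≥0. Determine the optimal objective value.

51

(u,v)=(2,5) is feasible, giving 51.
(u,v)=(1,5) is feasible, giving 48.
(u,v)=(3,4) is feasible, giving 45.
The best lattice point is (2,5), giving 51.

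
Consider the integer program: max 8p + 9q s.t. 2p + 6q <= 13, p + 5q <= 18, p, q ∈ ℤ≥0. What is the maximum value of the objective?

48

The continuous relaxation peaks at (6.5, 0) with value 52.00; rounding to a feasible lattice point costs some objective.
(p,q)=(6,0): 2·6+6·0=12≤13, 1·6+5·0=6≤18, objective 48.
(p,q)=(5,0): 2·5+6·0=10≤13, 1·5+5·0=5≤18, objective 40.
The best lattice point is (6,0), giving 48.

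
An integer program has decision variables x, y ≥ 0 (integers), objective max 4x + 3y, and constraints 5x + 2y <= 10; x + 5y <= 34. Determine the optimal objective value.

(x,y)=(0,5): 5·0+2·5=10≤10, 1·0+5·5=25≤34, objective 15.
(x,y)=(0,4): 5·0+2·4=8≤10, 1·0+5·4=20≤34, objective 12.
No feasible integer point exceeds 15.

15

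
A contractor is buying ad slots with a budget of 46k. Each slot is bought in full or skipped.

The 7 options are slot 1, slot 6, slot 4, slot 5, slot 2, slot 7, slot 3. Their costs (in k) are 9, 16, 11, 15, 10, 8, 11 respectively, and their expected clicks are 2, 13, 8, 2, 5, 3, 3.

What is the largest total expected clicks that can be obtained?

29

Take slot 6, slot 4, slot 2, and slot 7: cost 16 + 11 + 10 + 8 = 45 ≤ 46, expected clicks 13 + 8 + 5 + 3 = 29.
No other feasible combination does better.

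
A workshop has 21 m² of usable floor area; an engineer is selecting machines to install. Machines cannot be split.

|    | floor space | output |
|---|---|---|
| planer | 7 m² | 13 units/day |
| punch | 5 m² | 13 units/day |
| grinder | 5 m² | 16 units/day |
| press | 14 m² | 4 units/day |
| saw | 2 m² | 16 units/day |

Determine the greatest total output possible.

This is a 0-1 knapsack instance.
Allowing fractional choices, the relaxed optimum would be about 58.6, but machines are indivisible.
punch + grinder + saw: floor space 5 + 5 + 2 = 12 ≤ 21, output 13 + 16 + 16 = 45.
planer + grinder + saw: floor space 7 + 5 + 2 = 14 ≤ 21, output 13 + 16 + 16 = 45.
planer + punch + grinder + saw: floor space 7 + 5 + 5 + 2 = 19 ≤ 21, output 13 + 13 + 16 + 16 = 58.
Best is planer, punch, grinder, and saw with total output 58.

58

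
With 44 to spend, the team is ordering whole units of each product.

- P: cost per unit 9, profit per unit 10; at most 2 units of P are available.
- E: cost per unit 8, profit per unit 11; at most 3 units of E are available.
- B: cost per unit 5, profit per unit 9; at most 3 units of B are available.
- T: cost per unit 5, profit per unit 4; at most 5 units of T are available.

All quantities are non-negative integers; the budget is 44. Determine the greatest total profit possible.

This is a bounded integer knapsack.
B has the best ratio (9/5); taking only B gives at most 3×9 = 27 (stopped by the supply cap of 3).
Mixing does better — 3×E, 3×B, and 1×T: cost 44 ≤ 44, profit 3·11 + 3·9 + 1·4 = 64.

64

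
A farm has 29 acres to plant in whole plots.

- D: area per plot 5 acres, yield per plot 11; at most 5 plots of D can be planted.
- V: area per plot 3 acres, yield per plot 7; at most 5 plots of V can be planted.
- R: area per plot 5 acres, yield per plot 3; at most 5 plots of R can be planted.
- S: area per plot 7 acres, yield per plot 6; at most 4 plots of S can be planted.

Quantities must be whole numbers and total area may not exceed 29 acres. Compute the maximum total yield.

65

V has the best ratio (7/3); taking only V gives at most 5×7 = 35 (stopped by the supply cap of 5).
Mixing does better — 4×D and 3×V: area 29 ≤ 29, yield 4·11 + 3·7 = 65.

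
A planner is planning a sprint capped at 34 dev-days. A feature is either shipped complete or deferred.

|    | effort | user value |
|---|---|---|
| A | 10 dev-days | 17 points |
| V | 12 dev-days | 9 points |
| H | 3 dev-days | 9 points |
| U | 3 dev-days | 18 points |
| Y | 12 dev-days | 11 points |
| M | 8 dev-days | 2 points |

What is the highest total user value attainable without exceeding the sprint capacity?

55

Allowing fractional choices, the relaxed optimum would be about 59.5, but features are indivisible.
A + H + U + Y: effort 10 + 3 + 3 + 12 = 28 ≤ 34, user value 17 + 9 + 18 + 11 = 55.
A + V + H + U: effort 10 + 12 + 3 + 3 = 28 ≤ 34, user value 17 + 9 + 9 + 18 = 53.
A + U + Y + M: effort 10 + 3 + 12 + 8 = 33 ≤ 34, user value 17 + 18 + 11 + 2 = 48.
Best is A, H, U, and Y with total user value 55.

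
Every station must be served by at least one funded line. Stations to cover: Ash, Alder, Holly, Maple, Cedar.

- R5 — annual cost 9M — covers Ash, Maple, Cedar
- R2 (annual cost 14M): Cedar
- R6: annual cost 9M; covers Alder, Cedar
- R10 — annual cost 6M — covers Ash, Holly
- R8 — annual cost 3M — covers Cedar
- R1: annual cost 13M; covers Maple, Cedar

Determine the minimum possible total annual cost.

This is a weighted set-cover instance.
Choose R5, R6, and R10: together they cover Ash, Alder, Holly, Maple, Cedar — every station.
Total annual cost: 9 + 9 + 6 = 24.
No cover costs less than 24.

24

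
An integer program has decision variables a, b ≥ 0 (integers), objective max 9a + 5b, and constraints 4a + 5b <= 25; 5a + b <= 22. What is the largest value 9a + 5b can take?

(a,b)=(4,1): 4·4+5·1=21≤25, 5·4+1·1=21≤22, objective 41.
(a,b)=(3,2): 4·3+5·2=22≤25, 5·3+1·2=17≤22, objective 37.
(a,b)=(4,0): 4·4+5·0=16≤25, 5·4+1·0=20≤22, objective 36.
(a,b)=(3,1): 4·3+5·1=17≤25, 5·3+1·1=16≤22, objective 32.
Maximum is 41 at (a,b)=(4,1).

41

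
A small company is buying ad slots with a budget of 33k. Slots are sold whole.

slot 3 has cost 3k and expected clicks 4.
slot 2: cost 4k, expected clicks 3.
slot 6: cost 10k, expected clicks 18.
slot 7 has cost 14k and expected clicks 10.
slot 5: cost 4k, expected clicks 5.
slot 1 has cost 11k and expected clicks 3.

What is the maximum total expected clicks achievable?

Allowing fractional choices, the relaxed optimum would be about 38.6, but ad slots are indivisible.
slot 3 + slot 2 + slot 6 + slot 7: cost 3 + 4 + 10 + 14 = 31 ≤ 33, expected clicks 4 + 3 + 18 + 10 = 35.
slot 2 + slot 6 + slot 7 + slot 5: cost 4 + 10 + 14 + 4 = 32 ≤ 33, expected clicks 3 + 18 + 10 + 5 = 36.
slot 3 + slot 6 + slot 7 + slot 5: cost 3 + 10 + 14 + 4 = 31 ≤ 33, expected clicks 4 + 18 + 10 + 5 = 37.
Best is slot 3, slot 6, slot 7, and slot 5 with total expected clicks 37.

37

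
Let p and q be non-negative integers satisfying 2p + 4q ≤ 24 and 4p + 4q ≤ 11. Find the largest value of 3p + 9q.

18

Relaxing integrality, the LP optimum is 24.75 at (p,q) = (0, 2.75), which is not an integer point.
(p,q)=(0,2): 2·0+4·2=8≤24, 4·0+4·2=8≤11, objective 18.
(p,q)=(1,1): 2·1+4·1=6≤24, 4·1+4·1=8≤11, objective 12.
(p,q)=(0,1): 2·0+4·1=4≤24, 4·0+4·1=4≤11, objective 9.
Maximum is 18 at (p,q)=(0,2).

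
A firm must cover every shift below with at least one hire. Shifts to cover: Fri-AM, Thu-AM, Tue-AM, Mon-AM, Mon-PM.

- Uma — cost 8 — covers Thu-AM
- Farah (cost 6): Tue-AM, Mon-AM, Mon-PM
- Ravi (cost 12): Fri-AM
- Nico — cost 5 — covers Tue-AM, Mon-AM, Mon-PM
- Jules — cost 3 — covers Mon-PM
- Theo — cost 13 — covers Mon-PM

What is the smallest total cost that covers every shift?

Choose Uma, Ravi, and Nico: together they cover Fri-AM, Thu-AM, Tue-AM, Mon-AM, Mon-PM — every shift.
Total cost: 8 + 12 + 5 = 25.
No cover costs less than 25.

25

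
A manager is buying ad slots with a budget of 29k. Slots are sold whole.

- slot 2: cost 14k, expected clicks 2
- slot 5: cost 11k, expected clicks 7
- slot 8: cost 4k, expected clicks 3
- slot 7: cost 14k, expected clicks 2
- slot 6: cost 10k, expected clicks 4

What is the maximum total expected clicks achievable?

Treat it as a binary knapsack problem.
Allowing fractional choices, the relaxed optimum would be about 14.6, but ad slots are indivisible.
slot 2 + slot 5 + slot 8: cost 14 + 11 + 4 = 29 ≤ 29, expected clicks 2 + 7 + 3 = 12.
slot 5 + slot 8 + slot 6: cost 11 + 4 + 10 = 25 ≤ 29, expected clicks 7 + 3 + 4 = 14.
slot 5 + slot 8 + slot 7: cost 11 + 4 + 14 = 29 ≤ 29, expected clicks 7 + 3 + 2 = 12.
Best is slot 5, slot 8, and slot 6 with total expected clicks 14.

14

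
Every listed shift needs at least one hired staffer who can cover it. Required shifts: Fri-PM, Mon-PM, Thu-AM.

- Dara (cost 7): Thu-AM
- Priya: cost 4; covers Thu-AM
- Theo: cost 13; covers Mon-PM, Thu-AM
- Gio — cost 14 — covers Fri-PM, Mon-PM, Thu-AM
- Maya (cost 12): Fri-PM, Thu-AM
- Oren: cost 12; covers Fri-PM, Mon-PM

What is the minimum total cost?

14

The greedy cost-per-new-shift heuristic would pick Priya and Oren for 16, but a cheaper cover exists.
Gio alone covers Fri-PM, Mon-PM, Thu-AM — every shift.
Total cost: 14.
No cover costs less than 14.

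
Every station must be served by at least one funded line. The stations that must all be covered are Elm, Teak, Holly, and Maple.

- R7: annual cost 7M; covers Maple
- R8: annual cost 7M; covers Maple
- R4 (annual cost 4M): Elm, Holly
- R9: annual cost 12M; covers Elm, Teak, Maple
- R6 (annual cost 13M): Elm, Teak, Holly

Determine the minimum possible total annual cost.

16

Choose R4 and R9: together they cover Elm, Teak, Holly, Maple — every station.
Total annual cost: 4 + 12 = 16.
No cover costs less than 16.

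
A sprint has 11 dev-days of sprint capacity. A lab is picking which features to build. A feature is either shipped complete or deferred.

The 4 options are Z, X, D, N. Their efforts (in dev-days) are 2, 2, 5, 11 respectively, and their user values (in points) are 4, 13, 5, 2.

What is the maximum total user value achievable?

22

Take Z, X, and D: effort 2 + 2 + 5 = 9 ≤ 11, user value 4 + 13 + 5 = 22.
No other feasible combination does better.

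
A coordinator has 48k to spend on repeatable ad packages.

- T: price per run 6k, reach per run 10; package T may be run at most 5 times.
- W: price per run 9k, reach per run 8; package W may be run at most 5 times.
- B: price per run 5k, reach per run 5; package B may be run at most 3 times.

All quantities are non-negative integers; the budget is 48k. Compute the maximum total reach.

T has the best ratio (10/6); taking only T gives at most 5×10 = 50 (stopped by the supply cap of 5).
Mixing does better — 5×T and 2×W: price 48 ≤ 48, reach 5·10 + 2·8 = 66.

66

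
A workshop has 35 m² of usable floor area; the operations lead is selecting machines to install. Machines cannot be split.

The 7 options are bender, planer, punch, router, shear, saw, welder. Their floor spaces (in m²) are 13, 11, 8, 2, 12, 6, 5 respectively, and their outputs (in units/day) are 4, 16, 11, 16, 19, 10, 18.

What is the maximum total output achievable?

74

Allowing fractional choices, the relaxed optimum would be about 77.5, but machines are indivisible.
punch + router + shear + saw + welder: floor space 8 + 2 + 12 + 6 + 5 = 33 ≤ 35, output 11 + 16 + 19 + 10 + 18 = 74.
planer + router + shear + welder: floor space 11 + 2 + 12 + 5 = 30 ≤ 35, output 16 + 16 + 19 + 18 = 69.
planer + punch + router + saw + welder: floor space 11 + 8 + 2 + 6 + 5 = 32 ≤ 35, output 16 + 11 + 16 + 10 + 18 = 71.
Best is punch, router, shear, saw, and welder with total output 74.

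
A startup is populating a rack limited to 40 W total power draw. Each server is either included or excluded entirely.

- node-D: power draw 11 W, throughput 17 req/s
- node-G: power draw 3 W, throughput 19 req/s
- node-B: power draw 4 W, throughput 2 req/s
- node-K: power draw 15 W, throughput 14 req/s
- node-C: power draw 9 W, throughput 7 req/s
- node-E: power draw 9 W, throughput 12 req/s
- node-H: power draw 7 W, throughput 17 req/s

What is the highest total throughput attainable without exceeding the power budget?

Allowing fractional choices, the relaxed optimum would be about 74.3, but servers are indivisible.
node-D + node-G + node-B + node-K + node-H: power draw 11 + 3 + 4 + 15 + 7 = 40 ≤ 40, throughput 17 + 19 + 2 + 14 + 17 = 69.
node-D + node-G + node-B + node-E + node-H: power draw 11 + 3 + 4 + 9 + 7 = 34 ≤ 40, throughput 17 + 19 + 2 + 12 + 17 = 67.
node-D + node-G + node-C + node-E + node-H: power draw 11 + 3 + 9 + 9 + 7 = 39 ≤ 40, throughput 17 + 19 + 7 + 12 + 17 = 72.
Best is node-D, node-G, node-C, node-E, and node-H with total throughput 72.

72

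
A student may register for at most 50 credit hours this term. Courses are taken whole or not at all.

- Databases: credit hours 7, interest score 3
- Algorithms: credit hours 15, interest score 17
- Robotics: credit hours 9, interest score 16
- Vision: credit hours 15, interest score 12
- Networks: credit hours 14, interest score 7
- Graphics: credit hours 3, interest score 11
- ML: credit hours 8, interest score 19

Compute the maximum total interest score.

75

Take Algorithms, Robotics, Vision, Graphics, and ML: credit hours 15 + 9 + 15 + 3 + 8 = 50 ≤ 50, interest score 17 + 16 + 12 + 11 + 19 = 75.
No other feasible combination does better.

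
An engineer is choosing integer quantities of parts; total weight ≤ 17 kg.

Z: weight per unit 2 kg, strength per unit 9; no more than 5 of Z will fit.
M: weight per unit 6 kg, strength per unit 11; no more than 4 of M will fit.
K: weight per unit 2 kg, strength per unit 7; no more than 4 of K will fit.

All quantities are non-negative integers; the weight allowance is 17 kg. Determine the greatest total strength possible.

Take 5×Z and 3×K: weight 16 ≤ 17, strength 5·9 + 3·7 = 66.
Z has the best ratio (9/2) and is taken to its limit of 5; remaining capacity is filled optimally with the others.

66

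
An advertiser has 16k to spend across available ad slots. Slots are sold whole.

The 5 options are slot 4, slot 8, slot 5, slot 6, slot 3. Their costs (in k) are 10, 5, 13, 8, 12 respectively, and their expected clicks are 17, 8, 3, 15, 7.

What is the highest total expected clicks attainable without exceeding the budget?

25

Allowing fractional choices, the relaxed optimum would be about 28.6, but ad slots are indivisible.
slot 8 + slot 6: cost 5 + 8 = 13 ≤ 16, expected clicks 8 + 15 = 23.
slot 4: cost 10 ≤ 16, expected clicks 17.
slot 4 + slot 8: cost 10 + 5 = 15 ≤ 16, expected clicks 17 + 8 = 25.
Best is slot 4 and slot 8 with total expected clicks 25.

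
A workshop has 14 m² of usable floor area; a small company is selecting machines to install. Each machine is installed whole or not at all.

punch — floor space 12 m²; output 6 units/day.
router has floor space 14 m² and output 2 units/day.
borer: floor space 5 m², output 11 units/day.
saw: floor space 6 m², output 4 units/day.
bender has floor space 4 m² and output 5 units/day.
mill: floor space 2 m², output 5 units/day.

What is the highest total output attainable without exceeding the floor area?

This is a 0-1 knapsack instance.
Take borer, bender, and mill: floor space 5 + 4 + 2 = 11 ≤ 14, output 11 + 5 + 5 = 21.
No other feasible combination does better.

21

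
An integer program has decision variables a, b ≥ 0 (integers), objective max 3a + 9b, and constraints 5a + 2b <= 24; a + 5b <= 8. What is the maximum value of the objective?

18

The continuous relaxation peaks at (4.52, 0.696) with value 19.83; rounding to a feasible lattice point costs some objective.
(a,b)=(3,1): 5·3+2·1=17≤24, 1·3+5·1=8≤8, objective 18.
(a,b)=(2,1): 5·2+2·1=12≤24, 1·2+5·1=7≤8, objective 15.
(a,b)=(4,0): 5·4+2·0=20≤24, 1·4+5·0=4≤8, objective 12.
(a,b)=(3,0): 5·3+2·0=15≤24, 1·3+5·0=3≤8, objective 9.
Maximum is 18 at (a,b)=(3,1).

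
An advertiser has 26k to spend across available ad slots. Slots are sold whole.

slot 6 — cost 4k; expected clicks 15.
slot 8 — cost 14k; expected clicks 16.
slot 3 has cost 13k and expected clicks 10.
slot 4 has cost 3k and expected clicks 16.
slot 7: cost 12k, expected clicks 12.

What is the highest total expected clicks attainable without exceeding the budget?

This is an integer program with binary decision variables.
Allowing fractional choices, the relaxed optimum would be about 52.0, but ad slots are indivisible.
slot 6 + slot 3 + slot 4: cost 4 + 13 + 3 = 20 ≤ 26, expected clicks 15 + 10 + 16 = 41.
slot 6 + slot 4 + slot 7: cost 4 + 3 + 12 = 19 ≤ 26, expected clicks 15 + 16 + 12 = 43.
slot 6 + slot 8 + slot 4: cost 4 + 14 + 3 = 21 ≤ 26, expected clicks 15 + 16 + 16 = 47.
Best is slot 6, slot 8, and slot 4 with total expected clicks 47.

47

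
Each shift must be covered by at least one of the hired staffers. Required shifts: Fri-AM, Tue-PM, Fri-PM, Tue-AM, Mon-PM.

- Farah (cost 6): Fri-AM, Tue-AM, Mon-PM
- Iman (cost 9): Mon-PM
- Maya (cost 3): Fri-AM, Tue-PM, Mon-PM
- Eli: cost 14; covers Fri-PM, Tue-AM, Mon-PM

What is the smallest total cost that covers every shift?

The greedy cost-per-new-shift heuristic would pick Maya, Farah, and Eli for 23, but a cheaper cover exists.
Choose Maya and Eli: together they cover Fri-AM, Tue-PM, Fri-PM, Tue-AM, Mon-PM — every shift.
Total cost: 3 + 14 = 17.
No cover costs less than 17.

17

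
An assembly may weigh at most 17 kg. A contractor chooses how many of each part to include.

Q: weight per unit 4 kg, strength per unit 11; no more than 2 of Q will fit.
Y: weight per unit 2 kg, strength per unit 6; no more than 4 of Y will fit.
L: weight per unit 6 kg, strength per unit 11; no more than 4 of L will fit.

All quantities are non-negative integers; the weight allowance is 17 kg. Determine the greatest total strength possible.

2×Q and 4×Y: weight 16 ≤ 17, strength 2·11 + 4·6 = 46.
1×Q, 3×Y, and 1×L: weight 16 ≤ 17, strength 1·11 + 3·6 + 1·11 = 40.
Best is 46.

46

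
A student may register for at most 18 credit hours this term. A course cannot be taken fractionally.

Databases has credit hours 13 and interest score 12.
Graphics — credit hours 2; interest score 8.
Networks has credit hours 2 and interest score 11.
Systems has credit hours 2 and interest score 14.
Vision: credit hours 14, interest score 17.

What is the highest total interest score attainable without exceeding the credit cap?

Treat it as a binary knapsack problem.
Allowing fractional choices, the relaxed optimum would be about 47.6, but courses are indivisible.
Graphics + Systems + Vision: credit hours 2 + 2 + 14 = 18 ≤ 18, interest score 8 + 14 + 17 = 39.
Networks + Systems + Vision: credit hours 2 + 2 + 14 = 18 ≤ 18, interest score 11 + 14 + 17 = 42.
Databases + Networks + Systems: credit hours 13 + 2 + 2 = 17 ≤ 18, interest score 12 + 11 + 14 = 37.
Best is Networks, Systems, and Vision with total interest score 42.

42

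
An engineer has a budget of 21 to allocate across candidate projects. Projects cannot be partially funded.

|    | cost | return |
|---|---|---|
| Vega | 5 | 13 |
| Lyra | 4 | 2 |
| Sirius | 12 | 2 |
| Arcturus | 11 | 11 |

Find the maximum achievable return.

26

Allowing fractional choices, the relaxed optimum would be about 26.2, but projects are indivisible.
Vega + Lyra + Arcturus: cost 5 + 4 + 11 = 20 ≤ 21, return 13 + 2 + 11 = 26.
Vega + Arcturus: cost 5 + 11 = 16 ≤ 21, return 13 + 11 = 24.
Vega + Lyra + Sirius: cost 5 + 4 + 12 = 21 ≤ 21, return 13 + 2 + 2 = 17.
Best is Vega, Lyra, and Arcturus with total return 26.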